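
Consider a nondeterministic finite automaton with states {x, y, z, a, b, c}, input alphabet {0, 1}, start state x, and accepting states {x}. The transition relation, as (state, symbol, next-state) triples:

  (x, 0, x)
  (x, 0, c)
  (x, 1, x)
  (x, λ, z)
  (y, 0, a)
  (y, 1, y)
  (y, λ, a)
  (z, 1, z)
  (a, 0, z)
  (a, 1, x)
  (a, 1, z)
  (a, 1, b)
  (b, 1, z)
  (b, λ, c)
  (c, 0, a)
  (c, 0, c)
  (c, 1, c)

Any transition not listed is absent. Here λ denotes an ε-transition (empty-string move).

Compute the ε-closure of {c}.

{c}

Begin with {c}.
No ε-moves leave this set, so the closure equals the set itself.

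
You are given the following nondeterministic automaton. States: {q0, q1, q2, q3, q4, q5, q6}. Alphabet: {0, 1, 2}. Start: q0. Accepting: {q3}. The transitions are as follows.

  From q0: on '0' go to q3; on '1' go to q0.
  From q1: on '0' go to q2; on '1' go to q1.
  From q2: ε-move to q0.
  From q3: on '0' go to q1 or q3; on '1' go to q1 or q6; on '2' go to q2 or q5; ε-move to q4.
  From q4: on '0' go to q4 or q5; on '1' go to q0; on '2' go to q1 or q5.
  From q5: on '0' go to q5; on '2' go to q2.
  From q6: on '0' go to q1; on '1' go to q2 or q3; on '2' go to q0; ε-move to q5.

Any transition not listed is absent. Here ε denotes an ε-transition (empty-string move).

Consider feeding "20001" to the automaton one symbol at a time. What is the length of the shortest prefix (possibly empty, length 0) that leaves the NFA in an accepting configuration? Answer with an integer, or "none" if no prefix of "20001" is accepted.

none

Start in {q0}.
Read '2': q0→∅; now ∅.
The set is empty and remains empty for the remaining 4 symbols.
No reachable set along the way intersects F.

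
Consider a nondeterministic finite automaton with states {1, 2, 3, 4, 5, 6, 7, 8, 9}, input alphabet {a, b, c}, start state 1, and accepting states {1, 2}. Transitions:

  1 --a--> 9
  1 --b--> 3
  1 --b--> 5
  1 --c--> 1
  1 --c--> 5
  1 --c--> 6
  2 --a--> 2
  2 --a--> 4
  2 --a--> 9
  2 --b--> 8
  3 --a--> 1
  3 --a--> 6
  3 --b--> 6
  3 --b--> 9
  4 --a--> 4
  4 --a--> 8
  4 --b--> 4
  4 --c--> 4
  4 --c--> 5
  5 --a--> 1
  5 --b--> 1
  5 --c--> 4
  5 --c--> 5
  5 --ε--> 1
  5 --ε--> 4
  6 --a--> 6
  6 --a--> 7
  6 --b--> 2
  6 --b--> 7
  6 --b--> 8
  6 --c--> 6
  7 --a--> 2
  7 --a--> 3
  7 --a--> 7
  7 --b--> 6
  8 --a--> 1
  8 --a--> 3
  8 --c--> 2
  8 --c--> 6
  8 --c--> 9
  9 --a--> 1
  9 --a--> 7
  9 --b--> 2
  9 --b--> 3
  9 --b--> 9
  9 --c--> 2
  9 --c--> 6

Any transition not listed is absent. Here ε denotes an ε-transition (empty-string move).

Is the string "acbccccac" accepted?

Start in {1}.
Read 'a': {1} → {9}.
Read 'c': {9} → {2, 6}.
Read 'b': {2, 6} → {2, 7, 8}.
Read 'c': {2, 7, 8} → {2, 6, 9}.
Read 'c': {2, 6, 9} → {2, 6}.
Read 'c': {2, 6} → {6}.
Read 'c': {6} → {6}.
Read 'a': {6} → {6, 7}.
Read 'c': {6, 7} → {6}.
The final set {6} contains no accepting state.

No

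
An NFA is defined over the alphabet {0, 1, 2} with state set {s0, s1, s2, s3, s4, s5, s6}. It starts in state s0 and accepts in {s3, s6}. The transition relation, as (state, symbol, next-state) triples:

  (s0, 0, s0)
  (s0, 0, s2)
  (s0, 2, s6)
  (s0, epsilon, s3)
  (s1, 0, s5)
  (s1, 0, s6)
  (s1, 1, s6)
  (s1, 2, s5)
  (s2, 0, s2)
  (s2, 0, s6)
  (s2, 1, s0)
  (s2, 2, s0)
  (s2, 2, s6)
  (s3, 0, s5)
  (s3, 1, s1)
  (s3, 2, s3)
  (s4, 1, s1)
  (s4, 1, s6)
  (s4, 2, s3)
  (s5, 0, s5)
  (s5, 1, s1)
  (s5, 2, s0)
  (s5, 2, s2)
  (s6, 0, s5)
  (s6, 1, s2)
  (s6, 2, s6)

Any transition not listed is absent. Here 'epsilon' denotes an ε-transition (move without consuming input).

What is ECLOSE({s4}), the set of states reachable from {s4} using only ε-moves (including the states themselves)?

{s4}

Begin with {s4}.
No ε-moves leave this set, so the closure equals the set itself.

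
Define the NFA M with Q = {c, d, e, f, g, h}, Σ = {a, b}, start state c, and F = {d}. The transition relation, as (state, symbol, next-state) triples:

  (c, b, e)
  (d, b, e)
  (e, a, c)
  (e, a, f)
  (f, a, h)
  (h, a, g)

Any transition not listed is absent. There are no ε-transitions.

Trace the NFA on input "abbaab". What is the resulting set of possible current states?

Start in {c}.
Read 'a': {c} → ∅.
The set is empty and remains empty for the remaining 5 symbols.

∅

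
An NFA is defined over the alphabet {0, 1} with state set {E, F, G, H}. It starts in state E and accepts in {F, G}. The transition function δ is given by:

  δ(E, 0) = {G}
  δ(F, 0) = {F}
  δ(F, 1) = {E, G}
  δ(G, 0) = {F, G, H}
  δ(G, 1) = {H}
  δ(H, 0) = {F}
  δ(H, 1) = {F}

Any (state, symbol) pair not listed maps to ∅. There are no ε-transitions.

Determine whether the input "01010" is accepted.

Yes

Start in {E}.
Read '0': E→{G}; now {G}.
Read '1': G→{H}; now {H}.
Read '0': H→{F}; now {F}.
Read '1': F→{E, G}; now {E, G}.
Read '0': E→{G}, G→{F, G, H}; now {F, G, H}.
The final set {F, G, H} contains the accepting states F, G.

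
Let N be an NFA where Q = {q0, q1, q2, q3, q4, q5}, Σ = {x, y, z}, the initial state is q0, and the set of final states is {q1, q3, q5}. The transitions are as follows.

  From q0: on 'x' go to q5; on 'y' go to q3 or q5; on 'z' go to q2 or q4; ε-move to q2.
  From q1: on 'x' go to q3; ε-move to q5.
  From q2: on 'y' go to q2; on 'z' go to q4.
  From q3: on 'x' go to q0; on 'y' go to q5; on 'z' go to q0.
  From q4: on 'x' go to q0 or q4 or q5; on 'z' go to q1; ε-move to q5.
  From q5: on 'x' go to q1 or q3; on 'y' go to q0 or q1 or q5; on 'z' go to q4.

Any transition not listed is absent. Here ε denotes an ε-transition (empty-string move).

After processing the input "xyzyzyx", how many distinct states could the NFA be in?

Start: ε-closure({q0}) = {q0, q2}.
Read 'x': q0→{q5}, q2→∅; now {q5}.
Read 'y': q5→{q0, q1, q5}; union {q0, q1, q5}; ε-closure = {q0, q1, q2, q5}.
Read 'z': q0→{q2, q4}, q1→∅, q2→{q4}, q5→{q4}; union {q2, q4}; ε-closure = {q2, q4, q5}.
Read 'y': q2→{q2}, q4→∅, q5→{q0, q1, q5}; now {q0, q1, q2, q5}.
Read 'z': q0→{q2, q4}, q1→∅, q2→{q4}, q5→{q4}; union {q2, q4}; ε-closure = {q2, q4, q5}.
Read 'y': q2→{q2}, q4→∅, q5→{q0, q1, q5}; now {q0, q1, q2, q5}.
Read 'x': q0→{q5}, q1→{q3}, q2→∅, q5→{q1, q3}; now {q1, q3, q5}.
That set has 3 states.

3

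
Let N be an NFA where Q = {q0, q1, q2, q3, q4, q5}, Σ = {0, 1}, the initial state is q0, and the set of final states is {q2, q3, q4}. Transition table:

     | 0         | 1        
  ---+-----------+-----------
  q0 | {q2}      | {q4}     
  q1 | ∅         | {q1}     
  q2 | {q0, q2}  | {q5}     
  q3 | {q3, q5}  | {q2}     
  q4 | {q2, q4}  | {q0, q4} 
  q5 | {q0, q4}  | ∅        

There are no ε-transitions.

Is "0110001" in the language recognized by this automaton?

No

Start in {q0}.
Read '0': {q0} → {q2}.
Read '1': {q2} → {q5}.
Read '1': {q5} → ∅.
The set is empty and remains empty for the remaining 4 symbols.
The final set ∅ contains no accepting state.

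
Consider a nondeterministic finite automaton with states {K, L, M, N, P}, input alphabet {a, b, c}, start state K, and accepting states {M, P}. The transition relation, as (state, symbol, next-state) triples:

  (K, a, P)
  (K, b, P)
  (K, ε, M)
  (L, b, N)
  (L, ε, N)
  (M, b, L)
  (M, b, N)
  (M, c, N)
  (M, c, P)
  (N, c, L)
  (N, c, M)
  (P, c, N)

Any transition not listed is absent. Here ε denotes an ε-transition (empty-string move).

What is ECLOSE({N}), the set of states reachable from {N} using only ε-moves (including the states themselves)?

{N}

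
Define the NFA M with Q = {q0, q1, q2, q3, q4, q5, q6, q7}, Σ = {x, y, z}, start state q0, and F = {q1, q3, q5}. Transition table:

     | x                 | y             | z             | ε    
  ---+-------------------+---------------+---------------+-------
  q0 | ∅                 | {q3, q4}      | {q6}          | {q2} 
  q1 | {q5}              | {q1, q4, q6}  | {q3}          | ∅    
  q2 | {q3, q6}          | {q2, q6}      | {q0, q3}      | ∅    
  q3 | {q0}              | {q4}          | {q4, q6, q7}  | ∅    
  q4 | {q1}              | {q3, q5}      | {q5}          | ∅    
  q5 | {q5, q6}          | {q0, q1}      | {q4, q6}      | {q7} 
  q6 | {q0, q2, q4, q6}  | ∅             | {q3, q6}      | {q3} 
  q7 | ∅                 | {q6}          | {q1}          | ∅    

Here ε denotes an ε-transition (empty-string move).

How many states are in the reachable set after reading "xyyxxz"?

8

Start: ε-closure({q0}) = {q0, q2}.
Read 'x': {q0, q2} → {q3, q6}.
Read 'y': {q3, q6} → {q4}.
Read 'y': {q4} → {q3, q5, q7}.
Read 'x': {q3, q5, q7} → {q0, q2, q3, q5, q6, q7}.
Read 'x': {q0, q2, q3, q5, q6, q7} → {q0, q2, q3, q4, q5, q6, q7}.
Read 'z': {q0, q2, q3, q4, q5, q6, q7} → {q0, q1, q2, q3, q4, q5, q6, q7}.
That set has 8 states.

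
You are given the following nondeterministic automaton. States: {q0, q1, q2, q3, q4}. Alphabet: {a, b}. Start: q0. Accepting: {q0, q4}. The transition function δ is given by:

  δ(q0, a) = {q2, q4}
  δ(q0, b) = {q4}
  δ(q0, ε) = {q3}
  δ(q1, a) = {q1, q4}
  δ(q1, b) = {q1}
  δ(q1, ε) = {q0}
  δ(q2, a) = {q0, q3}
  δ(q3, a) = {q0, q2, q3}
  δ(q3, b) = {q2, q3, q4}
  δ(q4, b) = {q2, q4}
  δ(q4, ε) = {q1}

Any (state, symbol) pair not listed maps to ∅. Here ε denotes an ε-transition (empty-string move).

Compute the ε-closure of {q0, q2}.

{q0, q2, q3}

Begin with {q0, q2}.
ε-move q0 → q3; add q3.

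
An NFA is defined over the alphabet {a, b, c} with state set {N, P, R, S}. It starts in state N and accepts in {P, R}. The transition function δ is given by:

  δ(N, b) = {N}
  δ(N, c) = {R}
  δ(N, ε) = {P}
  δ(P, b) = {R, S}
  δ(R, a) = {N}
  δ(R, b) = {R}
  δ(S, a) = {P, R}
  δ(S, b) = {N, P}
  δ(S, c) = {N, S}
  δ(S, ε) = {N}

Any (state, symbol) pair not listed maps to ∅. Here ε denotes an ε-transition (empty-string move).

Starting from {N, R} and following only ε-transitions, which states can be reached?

{N, P, R}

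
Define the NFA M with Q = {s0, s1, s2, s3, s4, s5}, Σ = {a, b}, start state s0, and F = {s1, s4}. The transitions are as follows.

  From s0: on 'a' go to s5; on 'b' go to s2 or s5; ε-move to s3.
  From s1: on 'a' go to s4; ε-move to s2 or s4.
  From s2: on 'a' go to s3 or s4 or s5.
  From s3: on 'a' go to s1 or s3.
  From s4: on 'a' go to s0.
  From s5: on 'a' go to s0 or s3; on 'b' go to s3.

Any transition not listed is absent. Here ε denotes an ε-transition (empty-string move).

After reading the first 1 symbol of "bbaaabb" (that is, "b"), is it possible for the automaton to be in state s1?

No

Start: ε-closure({s0}) = {s0, s3}.
Read 'b': s0→{s2, s5}, s3→∅; now {s2, s5}.
State s1 is not in {s2, s5}.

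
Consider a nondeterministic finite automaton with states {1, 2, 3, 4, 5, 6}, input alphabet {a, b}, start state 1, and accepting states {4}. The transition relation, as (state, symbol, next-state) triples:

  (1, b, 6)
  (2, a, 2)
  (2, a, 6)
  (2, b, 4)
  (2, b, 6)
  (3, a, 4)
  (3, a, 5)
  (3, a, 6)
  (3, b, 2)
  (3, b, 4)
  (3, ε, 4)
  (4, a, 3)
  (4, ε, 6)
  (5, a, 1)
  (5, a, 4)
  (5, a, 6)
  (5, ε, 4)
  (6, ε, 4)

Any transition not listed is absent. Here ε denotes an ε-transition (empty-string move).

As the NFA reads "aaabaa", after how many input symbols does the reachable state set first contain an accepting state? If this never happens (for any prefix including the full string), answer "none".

none

Start in {1}.
Read 'a': 1→∅; now ∅.
The set is empty and remains empty for the remaining 5 symbols.
No reachable set along the way intersects F.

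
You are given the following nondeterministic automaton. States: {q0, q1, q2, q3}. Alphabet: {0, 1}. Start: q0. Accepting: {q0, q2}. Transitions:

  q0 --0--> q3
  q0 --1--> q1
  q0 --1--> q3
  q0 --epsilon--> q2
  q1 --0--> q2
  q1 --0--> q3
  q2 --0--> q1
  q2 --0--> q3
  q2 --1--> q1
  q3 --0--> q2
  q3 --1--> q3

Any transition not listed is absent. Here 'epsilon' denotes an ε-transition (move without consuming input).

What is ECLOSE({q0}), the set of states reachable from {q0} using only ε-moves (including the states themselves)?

Begin with {q0}.
ε-move q0 → q2; add q2.

{q0, q2}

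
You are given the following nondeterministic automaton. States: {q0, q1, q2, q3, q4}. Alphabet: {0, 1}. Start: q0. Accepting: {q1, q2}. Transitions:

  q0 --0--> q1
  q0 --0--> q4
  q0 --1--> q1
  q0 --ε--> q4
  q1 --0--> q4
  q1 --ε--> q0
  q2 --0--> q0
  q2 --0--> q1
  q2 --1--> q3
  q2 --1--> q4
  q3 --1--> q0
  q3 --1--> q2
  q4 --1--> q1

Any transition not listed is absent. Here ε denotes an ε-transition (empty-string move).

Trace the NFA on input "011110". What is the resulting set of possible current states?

{q0, q1, q4}

Start: ε-closure({q0}) = {q0, q4}.
Read '0': q0→{q1, q4}, q4→∅; union {q1, q4}; ε-closure = {q0, q1, q4}.
Read '1': q0→{q1}, q1→∅, q4→{q1}; union {q1}; ε-closure = {q0, q1, q4}.
Read '1': q0→{q1}, q1→∅, q4→{q1}; union {q1}; ε-closure = {q0, q1, q4}.
Read '1': q0→{q1}, q1→∅, q4→{q1}; union {q1}; ε-closure = {q0, q1, q4}.
Read '1': q0→{q1}, q1→∅, q4→{q1}; union {q1}; ε-closure = {q0, q1, q4}.
Read '0': q0→{q1, q4}, q1→{q4}, q4→∅; union {q1, q4}; ε-closure = {q0, q1, q4}.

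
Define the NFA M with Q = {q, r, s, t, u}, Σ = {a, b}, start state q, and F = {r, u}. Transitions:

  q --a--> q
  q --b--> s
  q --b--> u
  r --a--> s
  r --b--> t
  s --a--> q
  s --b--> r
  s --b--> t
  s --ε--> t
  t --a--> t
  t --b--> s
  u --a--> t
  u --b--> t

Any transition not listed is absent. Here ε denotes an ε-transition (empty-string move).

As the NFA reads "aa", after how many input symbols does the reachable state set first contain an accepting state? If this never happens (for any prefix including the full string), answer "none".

Start in {q}.
Read 'a': {q} → {q}.
Read 'a': {q} → {q}.
No reachable set along the way intersects F.

none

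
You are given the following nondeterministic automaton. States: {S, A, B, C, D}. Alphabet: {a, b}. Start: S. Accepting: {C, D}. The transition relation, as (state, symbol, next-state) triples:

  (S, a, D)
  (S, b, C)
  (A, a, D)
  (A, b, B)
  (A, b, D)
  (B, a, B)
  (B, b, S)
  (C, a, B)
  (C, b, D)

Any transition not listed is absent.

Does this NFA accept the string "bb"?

Yes

Start in {S}.
Read 'b': {S} → {C}.
Read 'b': {C} → {D}.
The final set {D} contains the accepting state D.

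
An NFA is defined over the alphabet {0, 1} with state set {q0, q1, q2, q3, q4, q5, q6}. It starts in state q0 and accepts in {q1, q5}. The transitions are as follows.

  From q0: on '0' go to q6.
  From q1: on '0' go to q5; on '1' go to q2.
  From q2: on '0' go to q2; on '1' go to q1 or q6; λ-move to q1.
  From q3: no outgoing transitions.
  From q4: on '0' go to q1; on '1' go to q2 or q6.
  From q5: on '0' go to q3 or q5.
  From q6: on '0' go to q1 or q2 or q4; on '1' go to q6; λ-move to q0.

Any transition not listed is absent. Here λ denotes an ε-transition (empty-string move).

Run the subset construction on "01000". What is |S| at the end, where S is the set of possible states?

7

Start in {q0}.
Read '0': {q0} → {q0, q6}.
Read '1': {q0, q6} → {q0, q6}.
Read '0': {q0, q6} → {q0, q1, q2, q4, q6}.
Read '0': {q0, q1, q2, q4, q6} → {q0, q1, q2, q4, q5, q6}.
Read '0': {q0, q1, q2, q4, q5, q6} → {q0, q1, q2, q3, q4, q5, q6}.
That set has 7 states.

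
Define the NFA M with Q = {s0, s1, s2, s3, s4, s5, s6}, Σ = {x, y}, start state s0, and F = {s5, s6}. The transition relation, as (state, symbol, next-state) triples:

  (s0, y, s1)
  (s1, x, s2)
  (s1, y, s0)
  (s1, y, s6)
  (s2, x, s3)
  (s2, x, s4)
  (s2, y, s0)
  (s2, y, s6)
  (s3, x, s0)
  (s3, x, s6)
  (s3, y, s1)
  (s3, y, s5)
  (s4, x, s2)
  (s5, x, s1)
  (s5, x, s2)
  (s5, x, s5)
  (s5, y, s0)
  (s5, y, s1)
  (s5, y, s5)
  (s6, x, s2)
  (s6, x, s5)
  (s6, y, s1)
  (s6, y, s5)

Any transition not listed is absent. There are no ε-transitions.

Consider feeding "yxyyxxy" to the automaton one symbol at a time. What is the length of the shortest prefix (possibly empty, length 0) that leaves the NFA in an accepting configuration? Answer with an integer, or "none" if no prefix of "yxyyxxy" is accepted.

3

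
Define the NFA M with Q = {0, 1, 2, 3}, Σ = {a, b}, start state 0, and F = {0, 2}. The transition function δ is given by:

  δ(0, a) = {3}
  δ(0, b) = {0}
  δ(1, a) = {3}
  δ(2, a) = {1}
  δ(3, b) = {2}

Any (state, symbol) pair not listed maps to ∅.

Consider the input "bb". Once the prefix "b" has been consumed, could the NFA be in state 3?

Start in {0}.
Read 'b': {0} → {0}.
State 3 is not in {0}.

No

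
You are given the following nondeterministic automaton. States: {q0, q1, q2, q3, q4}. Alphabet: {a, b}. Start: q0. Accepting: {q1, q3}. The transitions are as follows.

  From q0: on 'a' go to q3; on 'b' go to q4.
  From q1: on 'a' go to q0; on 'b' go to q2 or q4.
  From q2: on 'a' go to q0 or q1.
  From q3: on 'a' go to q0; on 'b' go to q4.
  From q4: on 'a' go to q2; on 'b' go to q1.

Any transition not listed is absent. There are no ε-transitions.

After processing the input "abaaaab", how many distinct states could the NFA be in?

1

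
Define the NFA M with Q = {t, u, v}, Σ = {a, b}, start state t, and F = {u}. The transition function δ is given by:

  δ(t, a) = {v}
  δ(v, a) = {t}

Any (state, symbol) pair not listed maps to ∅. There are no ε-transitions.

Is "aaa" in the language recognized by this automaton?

No

Start in {t}.
Read 'a': {t} → {v}.
Read 'a': {v} → {t}.
Read 'a': {t} → {v}.
The final set {v} contains no accepting state.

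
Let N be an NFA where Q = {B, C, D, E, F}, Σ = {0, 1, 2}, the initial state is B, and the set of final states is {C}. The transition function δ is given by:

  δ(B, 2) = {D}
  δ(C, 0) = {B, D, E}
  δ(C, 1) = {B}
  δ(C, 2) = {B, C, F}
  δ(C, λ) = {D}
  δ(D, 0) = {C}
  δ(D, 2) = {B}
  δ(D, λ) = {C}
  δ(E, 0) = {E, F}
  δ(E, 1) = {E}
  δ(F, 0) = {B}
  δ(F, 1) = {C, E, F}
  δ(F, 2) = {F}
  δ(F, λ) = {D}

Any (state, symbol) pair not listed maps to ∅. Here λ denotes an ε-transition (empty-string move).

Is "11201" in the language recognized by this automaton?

No

Start in {B}.
Read '1': B→∅; now ∅.
The set is empty and remains empty for the remaining 4 symbols.
The final set ∅ contains no accepting state.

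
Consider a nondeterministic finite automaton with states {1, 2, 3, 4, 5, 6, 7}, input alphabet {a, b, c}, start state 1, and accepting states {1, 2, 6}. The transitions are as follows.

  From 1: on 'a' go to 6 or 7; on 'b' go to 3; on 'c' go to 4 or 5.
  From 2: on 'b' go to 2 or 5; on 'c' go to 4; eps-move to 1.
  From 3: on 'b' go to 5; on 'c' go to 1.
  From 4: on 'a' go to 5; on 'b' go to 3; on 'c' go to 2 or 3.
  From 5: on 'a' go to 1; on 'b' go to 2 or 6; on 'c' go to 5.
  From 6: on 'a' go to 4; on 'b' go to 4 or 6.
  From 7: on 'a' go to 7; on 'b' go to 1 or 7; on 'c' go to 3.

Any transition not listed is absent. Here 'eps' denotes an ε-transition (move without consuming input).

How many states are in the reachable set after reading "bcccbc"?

3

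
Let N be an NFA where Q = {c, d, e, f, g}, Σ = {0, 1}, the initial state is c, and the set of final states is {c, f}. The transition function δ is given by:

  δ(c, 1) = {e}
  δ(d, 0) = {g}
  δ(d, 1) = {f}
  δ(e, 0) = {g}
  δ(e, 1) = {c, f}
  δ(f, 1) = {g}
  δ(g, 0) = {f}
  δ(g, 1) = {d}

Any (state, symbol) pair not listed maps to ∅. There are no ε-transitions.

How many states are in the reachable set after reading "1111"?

Start in {c}.
Read '1': {c} → {e}.
Read '1': {e} → {c, f}.
Read '1': {c, f} → {e, g}.
Read '1': {e, g} → {c, d, f}.
That set has 3 states.

3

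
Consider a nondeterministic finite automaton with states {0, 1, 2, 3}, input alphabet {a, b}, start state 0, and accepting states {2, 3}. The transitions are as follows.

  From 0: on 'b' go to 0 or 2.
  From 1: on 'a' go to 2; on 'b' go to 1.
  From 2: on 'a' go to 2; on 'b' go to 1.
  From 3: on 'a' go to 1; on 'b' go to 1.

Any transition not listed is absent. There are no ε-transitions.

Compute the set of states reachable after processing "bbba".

Start in {0}.
Read 'b': 0→{0, 2}; now {0, 2}.
Read 'b': 0→{0, 2}, 2→{1}; now {0, 1, 2}.
Read 'b': 0→{0, 2}, 1→{1}, 2→{1}; now {0, 1, 2}.
Read 'a': 0→∅, 1→{2}, 2→{2}; now {2}.

{2}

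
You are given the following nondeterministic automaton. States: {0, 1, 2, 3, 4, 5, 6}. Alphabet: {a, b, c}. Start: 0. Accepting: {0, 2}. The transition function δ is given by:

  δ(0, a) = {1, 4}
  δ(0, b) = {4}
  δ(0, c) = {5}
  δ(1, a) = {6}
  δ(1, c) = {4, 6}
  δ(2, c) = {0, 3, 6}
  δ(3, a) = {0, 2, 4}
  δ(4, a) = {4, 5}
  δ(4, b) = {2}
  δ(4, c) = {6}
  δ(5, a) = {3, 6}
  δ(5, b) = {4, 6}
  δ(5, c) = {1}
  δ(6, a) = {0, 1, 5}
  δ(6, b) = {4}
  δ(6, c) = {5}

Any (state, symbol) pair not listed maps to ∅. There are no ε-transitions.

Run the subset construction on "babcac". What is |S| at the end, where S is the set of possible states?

6

Start in {0}.
Read 'b': {0} → {4}.
Read 'a': {4} → {4, 5}.
Read 'b': {4, 5} → {2, 4, 6}.
Read 'c': {2, 4, 6} → {0, 3, 5, 6}.
Read 'a': {0, 3, 5, 6} → {0, 1, 2, 3, 4, 5, 6}.
Read 'c': {0, 1, 2, 3, 4, 5, 6} → {0, 1, 3, 4, 5, 6}.
That set has 6 states.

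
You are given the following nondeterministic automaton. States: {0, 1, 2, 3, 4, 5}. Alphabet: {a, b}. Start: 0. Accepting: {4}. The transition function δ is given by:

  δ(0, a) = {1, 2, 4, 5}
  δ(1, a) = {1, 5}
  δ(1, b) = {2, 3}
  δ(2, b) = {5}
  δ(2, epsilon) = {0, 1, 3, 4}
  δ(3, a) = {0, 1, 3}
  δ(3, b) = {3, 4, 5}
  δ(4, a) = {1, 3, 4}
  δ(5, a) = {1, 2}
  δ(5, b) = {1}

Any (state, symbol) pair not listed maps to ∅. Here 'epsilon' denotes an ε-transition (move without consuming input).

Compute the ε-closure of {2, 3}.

Begin with {2, 3}.
ε-move 2 → 0; add 0.
ε-move 2 → 1; add 1.
ε-move 2 → 4; add 4.

{0, 1, 2, 3, 4}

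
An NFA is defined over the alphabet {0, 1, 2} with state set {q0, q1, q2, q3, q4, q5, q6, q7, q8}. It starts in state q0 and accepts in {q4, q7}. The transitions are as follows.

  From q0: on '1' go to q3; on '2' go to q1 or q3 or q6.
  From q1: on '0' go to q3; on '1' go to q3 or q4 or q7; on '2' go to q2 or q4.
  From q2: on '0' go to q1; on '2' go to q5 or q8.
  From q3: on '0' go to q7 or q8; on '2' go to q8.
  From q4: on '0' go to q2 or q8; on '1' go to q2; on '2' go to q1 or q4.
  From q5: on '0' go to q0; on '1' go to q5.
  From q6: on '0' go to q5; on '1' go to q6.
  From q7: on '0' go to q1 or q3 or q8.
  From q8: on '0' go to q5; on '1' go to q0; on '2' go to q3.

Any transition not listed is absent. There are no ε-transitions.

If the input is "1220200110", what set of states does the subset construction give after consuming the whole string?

Start in {q0}.
Read '1': q0→{q3}; now {q3}.
Read '2': q3→{q8}; now {q8}.
Read '2': q8→{q3}; now {q3}.
Read '0': q3→{q7, q8}; now {q7, q8}.
Read '2': q7→∅, q8→{q3}; now {q3}.
Read '0': q3→{q7, q8}; now {q7, q8}.
Read '0': q7→{q1, q3, q8}, q8→{q5}; now {q1, q3, q5, q8}.
Read '1': q1→{q3, q4, q7}, q3→∅, q5→{q5}, q8→{q0}; now {q0, q3, q4, q5, q7}.
Read '1': q0→{q3}, q3→∅, q4→{q2}, q5→{q5}, q7→∅; now {q2, q3, q5}.
Read '0': q2→{q1}, q3→{q7, q8}, q5→{q0}; now {q0, q1, q7, q8}.

{q0, q1, q7, q8}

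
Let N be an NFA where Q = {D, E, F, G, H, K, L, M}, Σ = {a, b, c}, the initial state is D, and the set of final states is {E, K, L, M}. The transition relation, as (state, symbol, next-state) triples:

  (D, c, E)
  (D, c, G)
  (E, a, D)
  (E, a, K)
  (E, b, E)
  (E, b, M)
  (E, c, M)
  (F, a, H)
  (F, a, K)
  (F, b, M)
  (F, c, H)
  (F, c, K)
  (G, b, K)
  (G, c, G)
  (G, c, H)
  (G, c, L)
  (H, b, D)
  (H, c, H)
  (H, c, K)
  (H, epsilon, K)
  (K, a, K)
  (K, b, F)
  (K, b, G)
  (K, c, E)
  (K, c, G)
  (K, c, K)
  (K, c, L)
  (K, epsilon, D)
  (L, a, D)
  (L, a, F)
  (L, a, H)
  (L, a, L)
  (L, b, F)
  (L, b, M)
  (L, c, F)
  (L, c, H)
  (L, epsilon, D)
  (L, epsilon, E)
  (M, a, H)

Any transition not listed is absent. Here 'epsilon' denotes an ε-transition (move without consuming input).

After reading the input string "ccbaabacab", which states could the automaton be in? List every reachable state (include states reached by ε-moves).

Start in {D}.
Read 'c': D→{E, G}; now {E, G}.
Read 'c': E→{M}, G→{G, H, L}; union {G, H, L, M}; ε-closure = {D, E, G, H, K, L, M}.
Read 'b': D→∅, E→{E, M}, G→{K}, H→{D}, K→{F, G}, L→{F, M}, M→∅; now {D, E, F, G, K, M}.
Read 'a': D→∅, E→{D, K}, F→{H, K}, G→∅, K→{K}, M→{H}; now {D, H, K}.
Read 'a': D→∅, H→∅, K→{K}; union {K}; ε-closure = {D, K}.
Read 'b': D→∅, K→{F, G}; now {F, G}.
Read 'a': F→{H, K}, G→∅; union {H, K}; ε-closure = {D, H, K}.
Read 'c': D→{E, G}, H→{H, K}, K→{E, G, K, L}; union {E, G, H, K, L}; ε-closure = {D, E, G, H, K, L}.
Read 'a': D→∅, E→{D, K}, G→∅, H→∅, K→{K}, L→{D, F, H, L}; union {D, F, H, K, L}; ε-closure = {D, E, F, H, K, L}.
Read 'b': D→∅, E→{E, M}, F→{M}, H→{D}, K→{F, G}, L→{F, M}; now {D, E, F, G, M}.

{D, E, F, G, M}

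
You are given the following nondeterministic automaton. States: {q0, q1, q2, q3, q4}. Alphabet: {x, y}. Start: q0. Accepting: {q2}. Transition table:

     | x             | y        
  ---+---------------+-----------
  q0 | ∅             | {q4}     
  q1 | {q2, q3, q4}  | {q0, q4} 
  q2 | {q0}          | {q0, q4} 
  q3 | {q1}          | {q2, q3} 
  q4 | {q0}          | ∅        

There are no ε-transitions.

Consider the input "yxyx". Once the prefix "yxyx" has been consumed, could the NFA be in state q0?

Yes

Start in {q0}.
Read 'y': q0→{q4}; now {q4}.
Read 'x': q4→{q0}; now {q0}.
Read 'y': q0→{q4}; now {q4}.
Read 'x': q4→{q0}; now {q0}.
State q0 is in {q0}.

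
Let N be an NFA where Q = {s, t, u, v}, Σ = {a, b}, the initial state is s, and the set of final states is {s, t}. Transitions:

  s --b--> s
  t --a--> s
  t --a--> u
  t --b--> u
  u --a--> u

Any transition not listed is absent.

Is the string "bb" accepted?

Yes

Start in {s}.
Read 'b': {s} → {s}.
Read 'b': {s} → {s}.
The final set {s} contains the accepting state s.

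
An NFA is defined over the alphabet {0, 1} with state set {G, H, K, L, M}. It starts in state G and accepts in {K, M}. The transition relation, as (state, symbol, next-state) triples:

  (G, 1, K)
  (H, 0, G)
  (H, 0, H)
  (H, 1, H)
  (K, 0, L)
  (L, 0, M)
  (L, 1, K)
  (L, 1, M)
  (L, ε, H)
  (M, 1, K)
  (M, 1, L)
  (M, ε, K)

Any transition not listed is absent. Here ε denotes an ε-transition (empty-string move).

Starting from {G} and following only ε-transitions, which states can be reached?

Begin with {G}.
No ε-moves leave this set, so the closure equals the set itself.

{G}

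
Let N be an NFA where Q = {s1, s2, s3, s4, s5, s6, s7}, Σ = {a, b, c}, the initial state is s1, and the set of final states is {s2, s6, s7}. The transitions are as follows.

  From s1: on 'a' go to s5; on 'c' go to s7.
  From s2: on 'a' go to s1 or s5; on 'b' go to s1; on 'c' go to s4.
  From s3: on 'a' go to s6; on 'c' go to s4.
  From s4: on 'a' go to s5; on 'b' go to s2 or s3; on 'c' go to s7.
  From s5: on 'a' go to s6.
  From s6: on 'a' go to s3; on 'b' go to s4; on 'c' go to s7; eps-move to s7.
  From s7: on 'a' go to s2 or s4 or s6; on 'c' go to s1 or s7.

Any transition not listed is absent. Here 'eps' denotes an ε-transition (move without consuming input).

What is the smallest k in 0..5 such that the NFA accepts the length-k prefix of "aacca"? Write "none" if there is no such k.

Start in {s1}.
Read 'a': s1→{s5}; now {s5}.
Read 'a': s5→{s6}; union {s6}; ε-closure = {s6, s7}.
None of the earlier sets intersect F, but {s6, s7} does.

2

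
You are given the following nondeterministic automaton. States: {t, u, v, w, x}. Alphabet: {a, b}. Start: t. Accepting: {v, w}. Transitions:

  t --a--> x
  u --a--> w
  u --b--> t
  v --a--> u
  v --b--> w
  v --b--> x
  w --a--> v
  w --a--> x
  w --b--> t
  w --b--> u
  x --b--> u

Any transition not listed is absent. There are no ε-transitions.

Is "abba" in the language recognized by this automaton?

No

Start in {t}.
Read 'a': {t} → {x}.
Read 'b': {x} → {u}.
Read 'b': {u} → {t}.
Read 'a': {t} → {x}.
The final set {x} contains no accepting state.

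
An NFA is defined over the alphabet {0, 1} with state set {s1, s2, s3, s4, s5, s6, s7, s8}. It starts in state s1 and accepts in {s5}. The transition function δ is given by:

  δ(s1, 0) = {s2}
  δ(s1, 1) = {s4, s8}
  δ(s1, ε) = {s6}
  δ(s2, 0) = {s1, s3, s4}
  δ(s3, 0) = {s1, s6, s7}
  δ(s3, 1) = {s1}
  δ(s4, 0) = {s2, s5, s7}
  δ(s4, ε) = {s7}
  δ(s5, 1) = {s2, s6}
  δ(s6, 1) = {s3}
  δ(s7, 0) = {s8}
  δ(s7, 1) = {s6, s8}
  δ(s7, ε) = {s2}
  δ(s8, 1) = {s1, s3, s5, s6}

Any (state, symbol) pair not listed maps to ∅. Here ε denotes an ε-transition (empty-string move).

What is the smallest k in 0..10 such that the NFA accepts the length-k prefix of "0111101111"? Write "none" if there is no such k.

Start: ε-closure({s1}) = {s1, s6}.
Read '0': {s1, s6} → {s2}.
Read '1': {s2} → ∅.
The set is empty and remains empty for the remaining 8 symbols.
No reachable set along the way intersects F.

none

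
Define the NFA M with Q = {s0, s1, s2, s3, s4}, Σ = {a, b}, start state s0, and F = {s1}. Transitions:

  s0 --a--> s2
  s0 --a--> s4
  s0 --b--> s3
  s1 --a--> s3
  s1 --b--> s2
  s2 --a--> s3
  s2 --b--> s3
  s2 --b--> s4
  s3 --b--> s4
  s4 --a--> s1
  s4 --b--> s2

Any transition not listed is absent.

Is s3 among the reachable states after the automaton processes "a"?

Start in {s0}.
Read 'a': {s0} → {s2, s4}.
State s3 is not in {s2, s4}.

No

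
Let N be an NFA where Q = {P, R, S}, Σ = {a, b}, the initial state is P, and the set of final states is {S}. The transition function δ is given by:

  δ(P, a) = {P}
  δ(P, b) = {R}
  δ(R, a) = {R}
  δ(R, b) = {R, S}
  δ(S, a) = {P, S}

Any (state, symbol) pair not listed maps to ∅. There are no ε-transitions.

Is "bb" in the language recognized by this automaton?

Yes

Start in {P}.
Read 'b': P→{R}; now {R}.
Read 'b': R→{R, S}; now {R, S}.
The final set {R, S} contains the accepting state S.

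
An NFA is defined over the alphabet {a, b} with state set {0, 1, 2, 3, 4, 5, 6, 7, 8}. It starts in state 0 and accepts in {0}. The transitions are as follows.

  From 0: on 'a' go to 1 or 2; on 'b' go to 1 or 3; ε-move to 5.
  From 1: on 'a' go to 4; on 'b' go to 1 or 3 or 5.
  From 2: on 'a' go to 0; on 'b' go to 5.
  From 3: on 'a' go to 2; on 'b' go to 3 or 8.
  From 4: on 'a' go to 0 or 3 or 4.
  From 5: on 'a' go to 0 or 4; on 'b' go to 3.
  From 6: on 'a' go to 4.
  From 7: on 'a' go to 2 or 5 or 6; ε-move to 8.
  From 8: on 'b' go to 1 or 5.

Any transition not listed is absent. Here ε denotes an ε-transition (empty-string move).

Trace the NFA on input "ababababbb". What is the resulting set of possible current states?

{1, 3, 5, 8}

Start: ε-closure({0}) = {0, 5}.
Read 'a': 0→{1, 2}, 5→{0, 4}; union {0, 1, 2, 4}; ε-closure = {0, 1, 2, 4, 5}.
Read 'b': 0→{1, 3}, 1→{1, 3, 5}, 2→{5}, 4→∅, 5→{3}; now {1, 3, 5}.
Read 'a': 1→{4}, 3→{2}, 5→{0, 4}; union {0, 2, 4}; ε-closure = {0, 2, 4, 5}.
Read 'b': 0→{1, 3}, 2→{5}, 4→∅, 5→{3}; now {1, 3, 5}.
Read 'a': 1→{4}, 3→{2}, 5→{0, 4}; union {0, 2, 4}; ε-closure = {0, 2, 4, 5}.
Read 'b': 0→{1, 3}, 2→{5}, 4→∅, 5→{3}; now {1, 3, 5}.
Read 'a': 1→{4}, 3→{2}, 5→{0, 4}; union {0, 2, 4}; ε-closure = {0, 2, 4, 5}.
Read 'b': 0→{1, 3}, 2→{5}, 4→∅, 5→{3}; now {1, 3, 5}.
Read 'b': 1→{1, 3, 5}, 3→{3, 8}, 5→{3}; now {1, 3, 5, 8}.
Read 'b': 1→{1, 3, 5}, 3→{3, 8}, 5→{3}, 8→{1, 5}; now {1, 3, 5, 8}.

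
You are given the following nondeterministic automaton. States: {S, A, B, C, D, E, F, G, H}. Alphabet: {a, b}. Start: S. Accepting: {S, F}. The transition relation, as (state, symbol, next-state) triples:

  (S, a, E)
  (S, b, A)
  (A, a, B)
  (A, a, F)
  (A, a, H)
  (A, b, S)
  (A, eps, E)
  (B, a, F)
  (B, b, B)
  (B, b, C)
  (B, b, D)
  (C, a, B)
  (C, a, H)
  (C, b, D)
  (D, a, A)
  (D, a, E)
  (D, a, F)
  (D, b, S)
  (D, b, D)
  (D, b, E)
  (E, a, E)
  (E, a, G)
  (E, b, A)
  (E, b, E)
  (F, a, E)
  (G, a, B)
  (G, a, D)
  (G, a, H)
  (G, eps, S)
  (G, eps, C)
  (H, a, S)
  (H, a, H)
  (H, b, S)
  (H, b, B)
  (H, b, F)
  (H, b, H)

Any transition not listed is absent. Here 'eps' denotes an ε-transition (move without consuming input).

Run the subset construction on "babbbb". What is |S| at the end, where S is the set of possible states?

Start in {S}.
Read 'b': {S} → {A, E}.
Read 'a': {A, E} → {S, B, C, E, F, G, H}.
Read 'b': {S, B, C, E, F, G, H} → {S, A, B, C, D, E, F, H}.
Read 'b': {S, A, B, C, D, E, F, H} → {S, A, B, C, D, E, F, H}.
Read 'b': {S, A, B, C, D, E, F, H} → {S, A, B, C, D, E, F, H}.
Read 'b': {S, A, B, C, D, E, F, H} → {S, A, B, C, D, E, F, H}.
That set has 8 states.

8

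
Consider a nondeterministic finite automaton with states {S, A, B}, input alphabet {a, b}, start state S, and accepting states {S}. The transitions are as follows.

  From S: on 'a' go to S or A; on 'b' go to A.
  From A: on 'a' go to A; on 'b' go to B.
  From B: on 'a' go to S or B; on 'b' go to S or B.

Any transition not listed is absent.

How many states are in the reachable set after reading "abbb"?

3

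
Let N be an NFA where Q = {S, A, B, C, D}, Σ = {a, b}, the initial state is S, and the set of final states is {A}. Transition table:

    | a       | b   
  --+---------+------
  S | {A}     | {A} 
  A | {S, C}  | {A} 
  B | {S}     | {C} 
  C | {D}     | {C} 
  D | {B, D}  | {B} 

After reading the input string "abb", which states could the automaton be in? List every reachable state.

{A}

Start in {S}.
Read 'a': {S} → {A}.
Read 'b': {A} → {A}.
Read 'b': {A} → {A}.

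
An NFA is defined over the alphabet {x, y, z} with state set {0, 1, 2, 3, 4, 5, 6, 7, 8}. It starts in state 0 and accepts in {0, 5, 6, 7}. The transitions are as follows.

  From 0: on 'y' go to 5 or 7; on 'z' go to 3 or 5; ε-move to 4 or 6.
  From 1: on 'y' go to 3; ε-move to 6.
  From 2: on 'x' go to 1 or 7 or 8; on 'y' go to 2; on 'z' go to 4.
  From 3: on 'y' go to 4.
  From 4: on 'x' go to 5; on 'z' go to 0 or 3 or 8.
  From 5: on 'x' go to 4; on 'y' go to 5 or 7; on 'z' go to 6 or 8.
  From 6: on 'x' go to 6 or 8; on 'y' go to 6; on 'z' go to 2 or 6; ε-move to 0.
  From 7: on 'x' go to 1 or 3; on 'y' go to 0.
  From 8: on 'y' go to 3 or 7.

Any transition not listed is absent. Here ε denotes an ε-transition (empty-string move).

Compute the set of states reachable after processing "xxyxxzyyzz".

Start: ε-closure({0}) = {0, 4, 6}.
Read 'x': {0, 4, 6} → {0, 4, 5, 6, 8}.
Read 'x': {0, 4, 5, 6, 8} → {0, 4, 5, 6, 8}.
Read 'y': {0, 4, 5, 6, 8} → {0, 3, 4, 5, 6, 7}.
Read 'x': {0, 3, 4, 5, 6, 7} → {0, 1, 3, 4, 5, 6, 8}.
Read 'x': {0, 1, 3, 4, 5, 6, 8} → {0, 4, 5, 6, 8}.
Read 'z': {0, 4, 5, 6, 8} → {0, 2, 3, 4, 5, 6, 8}.
Read 'y': {0, 2, 3, 4, 5, 6, 8} → {0, 2, 3, 4, 5, 6, 7}.
Read 'y': {0, 2, 3, 4, 5, 6, 7} → {0, 2, 4, 5, 6, 7}.
Read 'z': {0, 2, 4, 5, 6, 7} → {0, 2, 3, 4, 5, 6, 8}.
Read 'z': {0, 2, 3, 4, 5, 6, 8} → {0, 2, 3, 4, 5, 6, 8}.

{0, 2, 3, 4, 5, 6, 8}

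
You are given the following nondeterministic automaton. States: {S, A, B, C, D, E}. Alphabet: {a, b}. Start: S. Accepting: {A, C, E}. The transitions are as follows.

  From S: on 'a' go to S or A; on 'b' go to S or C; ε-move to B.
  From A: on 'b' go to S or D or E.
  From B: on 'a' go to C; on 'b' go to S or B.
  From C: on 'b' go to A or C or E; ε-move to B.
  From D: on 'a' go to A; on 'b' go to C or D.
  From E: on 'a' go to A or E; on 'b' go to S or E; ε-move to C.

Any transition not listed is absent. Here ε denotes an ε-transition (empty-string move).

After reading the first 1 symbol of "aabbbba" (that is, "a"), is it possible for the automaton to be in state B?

Yes

Start: ε-closure({S}) = {S, B}.
Read 'a': S→{S, A}, B→{C}; union {S, A, C}; ε-closure = {S, A, B, C}.
State B is in {S, A, B, C}.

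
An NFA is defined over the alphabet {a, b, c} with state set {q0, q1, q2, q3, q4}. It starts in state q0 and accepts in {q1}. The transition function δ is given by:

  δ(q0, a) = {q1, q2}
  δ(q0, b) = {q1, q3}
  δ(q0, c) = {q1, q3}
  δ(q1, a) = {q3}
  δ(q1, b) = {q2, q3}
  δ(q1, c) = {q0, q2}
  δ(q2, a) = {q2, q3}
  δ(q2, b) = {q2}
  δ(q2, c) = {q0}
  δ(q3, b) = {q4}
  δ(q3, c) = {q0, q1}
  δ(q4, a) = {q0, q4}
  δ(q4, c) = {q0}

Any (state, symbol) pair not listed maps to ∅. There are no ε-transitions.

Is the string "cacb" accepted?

Yes

Start in {q0}.
Read 'c': {q0} → {q1, q3}.
Read 'a': {q1, q3} → {q3}.
Read 'c': {q3} → {q0, q1}.
Read 'b': {q0, q1} → {q1, q2, q3}.
The final set {q1, q2, q3} contains the accepting state q1.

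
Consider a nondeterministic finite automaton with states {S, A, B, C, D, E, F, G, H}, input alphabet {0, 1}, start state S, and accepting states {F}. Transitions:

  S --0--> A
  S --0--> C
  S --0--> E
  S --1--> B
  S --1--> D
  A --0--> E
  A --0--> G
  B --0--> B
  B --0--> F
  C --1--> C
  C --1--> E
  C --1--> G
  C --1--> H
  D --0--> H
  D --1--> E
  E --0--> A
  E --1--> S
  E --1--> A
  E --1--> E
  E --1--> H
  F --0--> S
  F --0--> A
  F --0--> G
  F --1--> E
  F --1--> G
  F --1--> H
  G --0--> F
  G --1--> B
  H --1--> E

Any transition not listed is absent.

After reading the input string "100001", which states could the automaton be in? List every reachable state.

Start in {S}.
Read '1': {S} → {B, D}.
Read '0': {B, D} → {B, F, H}.
Read '0': {B, F, H} → {S, A, B, F, G}.
Read '0': {S, A, B, F, G} → {S, A, B, C, E, F, G}.
Read '0': {S, A, B, C, E, F, G} → {S, A, B, C, E, F, G}.
Read '1': {S, A, B, C, E, F, G} → {S, A, B, C, D, E, G, H}.

{S, A, B, C, D, E, G, H}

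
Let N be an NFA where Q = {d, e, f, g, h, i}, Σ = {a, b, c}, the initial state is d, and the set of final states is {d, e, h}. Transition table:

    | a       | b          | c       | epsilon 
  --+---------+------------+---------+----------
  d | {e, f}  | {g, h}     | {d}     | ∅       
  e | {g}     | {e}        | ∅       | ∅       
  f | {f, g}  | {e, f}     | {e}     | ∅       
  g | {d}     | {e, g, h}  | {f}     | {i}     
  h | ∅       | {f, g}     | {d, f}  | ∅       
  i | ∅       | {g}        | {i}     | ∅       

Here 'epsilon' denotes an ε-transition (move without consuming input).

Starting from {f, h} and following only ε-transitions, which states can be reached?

{f, h}

Begin with {f, h}.
No ε-moves leave this set, so the closure equals the set itself.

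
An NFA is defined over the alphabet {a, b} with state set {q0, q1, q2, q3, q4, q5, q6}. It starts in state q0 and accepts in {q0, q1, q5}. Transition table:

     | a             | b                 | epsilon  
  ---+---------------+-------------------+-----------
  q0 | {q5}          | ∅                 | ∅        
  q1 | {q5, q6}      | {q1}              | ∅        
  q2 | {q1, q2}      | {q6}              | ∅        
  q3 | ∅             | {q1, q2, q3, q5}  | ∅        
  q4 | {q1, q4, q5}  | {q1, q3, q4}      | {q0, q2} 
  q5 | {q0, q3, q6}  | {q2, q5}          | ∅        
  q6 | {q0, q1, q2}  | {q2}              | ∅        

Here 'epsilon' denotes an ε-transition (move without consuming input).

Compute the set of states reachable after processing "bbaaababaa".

∅

Start in {q0}.
Read 'b': q0→∅; now ∅.
The set is empty and remains empty for the remaining 9 symbols.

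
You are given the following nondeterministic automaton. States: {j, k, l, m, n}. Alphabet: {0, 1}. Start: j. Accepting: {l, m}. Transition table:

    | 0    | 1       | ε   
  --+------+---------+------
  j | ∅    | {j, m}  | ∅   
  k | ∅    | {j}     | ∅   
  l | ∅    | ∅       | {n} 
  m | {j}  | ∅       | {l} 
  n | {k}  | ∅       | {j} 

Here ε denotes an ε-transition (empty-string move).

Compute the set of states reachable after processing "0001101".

Start in {j}.
Read '0': {j} → ∅.
The set is empty and remains empty for the remaining 6 symbols.

∅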